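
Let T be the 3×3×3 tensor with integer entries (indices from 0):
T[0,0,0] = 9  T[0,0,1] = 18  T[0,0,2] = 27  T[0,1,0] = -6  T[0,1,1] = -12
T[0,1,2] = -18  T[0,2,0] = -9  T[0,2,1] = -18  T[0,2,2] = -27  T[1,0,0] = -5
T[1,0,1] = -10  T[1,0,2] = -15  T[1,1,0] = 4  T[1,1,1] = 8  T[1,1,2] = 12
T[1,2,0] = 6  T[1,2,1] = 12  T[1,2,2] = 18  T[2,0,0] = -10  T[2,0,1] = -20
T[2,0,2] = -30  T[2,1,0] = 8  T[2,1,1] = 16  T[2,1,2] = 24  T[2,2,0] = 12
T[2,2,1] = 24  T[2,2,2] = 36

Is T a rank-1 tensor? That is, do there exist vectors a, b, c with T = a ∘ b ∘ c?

The mode-1 unfolding of T (rows indexed by i, columns by (j,k) = (0,0), (0,1), (0,2), (1,0), (1,1), (1,2), (2,0), (2,1), (2,2)) is [[9, 18, 27, -6, -12, -18, -9, -18, -27], [-5, -10, -15, 4, 8, 12, 6, 12, 18], [-10, -20, -30, 8, 16, 24, 12, 24, 36]].
There the 2×2 minor on rows i ∈ {0, 1}, columns (j,k) ∈ {(0,0), (1,0)} is det [[9, -6], [-5, 4]] = 6 ≠ 0, so this unfolding has rank ≥ 2; CP rank is at least every unfolding rank, so rank(T) ≥ 2.
In particular rank(T) ≥ 2 > 1, so T is not rank-1.

No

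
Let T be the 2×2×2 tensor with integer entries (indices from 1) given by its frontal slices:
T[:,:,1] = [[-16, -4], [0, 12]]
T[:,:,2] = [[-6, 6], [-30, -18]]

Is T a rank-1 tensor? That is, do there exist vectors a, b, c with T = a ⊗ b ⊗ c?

No

The mode-1 unfolding of T (rows indexed by i, columns by (j,k) = (1,1), (1,2), (2,1), (2,2)) is [[-16, -6, -4, 6], [0, -30, 12, -18]].
There the 2×2 minor on rows i ∈ {1, 2}, columns (j,k) ∈ {(1,1), (1,2)} is det [[-16, -6], [0, -30]] = 480 ≠ 0, so this unfolding has rank ≥ 2; CP rank is at least every unfolding rank, so rank(T) ≥ 2.
In particular rank(T) ≥ 2 > 1, so T is not rank-1.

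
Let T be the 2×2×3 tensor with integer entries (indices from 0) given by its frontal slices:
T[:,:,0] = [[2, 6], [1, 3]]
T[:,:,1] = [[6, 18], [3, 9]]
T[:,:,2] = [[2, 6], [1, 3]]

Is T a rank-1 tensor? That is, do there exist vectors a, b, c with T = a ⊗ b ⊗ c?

If T = a ⊗ b ⊗ c then every fibre of T is a multiple of the corresponding factor, so read the factors off the fibres through the nonzero entry T[0,0,0] = 2.
The mode-1 fibre T[:,0,0] = [2, 1] gives a = [2, 1] (primitive direction); the mode-2 fibre T[0,:,0] = [2, 6] gives b = [1, 3]; then c[k] = T[0,0,k] / (a[0]·b[0]) = [2, 6, 2] / 2 = [1, 3, 1].
Expanding [2, 1] ⊗ [1, 3] ⊗ [1, 3, 1] reproduces all 12 entries of T, so T = [2, 1] ⊗ [1, 3] ⊗ [1, 3, 1] and rank(T) ≤ 1.
Equivalently every frontal slice T[:,:,k] is c[k] times the rank-1 matrix [2, 1] ⊗ [1, 3]. So T has rank 1 (it is nonzero).

Yes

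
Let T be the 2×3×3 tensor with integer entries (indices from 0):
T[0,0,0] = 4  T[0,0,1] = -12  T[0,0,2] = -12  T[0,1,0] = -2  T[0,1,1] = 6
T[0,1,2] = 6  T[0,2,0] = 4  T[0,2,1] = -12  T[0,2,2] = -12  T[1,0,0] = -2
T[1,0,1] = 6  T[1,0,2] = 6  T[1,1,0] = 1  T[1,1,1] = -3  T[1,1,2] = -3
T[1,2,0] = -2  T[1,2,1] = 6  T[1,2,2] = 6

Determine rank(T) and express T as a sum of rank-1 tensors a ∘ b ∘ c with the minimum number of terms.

rank(T) = 1

Lower bound: T ≠ 0 (e.g. T[0,0,0] = 4), so rank(T) ≥ 1.
Upper bound: if T = a ∘ b ∘ c then every fibre of T is a multiple of the corresponding factor, so read the factors off the fibres through the nonzero entry T[0,0,0] = 4.
The mode-1 fibre T[:,0,0] = [4, -2] gives a = [2, -1] (primitive direction); the mode-2 fibre T[0,:,0] = [4, -2, 4] gives b = [2, -1, 2]; then c[k] = T[0,0,k] / (a[0]·b[0]) = [4, -12, -12] / 4 = [1, -3, -3].
Expanding [2, -1] ∘ [2, -1, 2] ∘ [1, -3, -3] reproduces all 18 entries of T, so T = [2, -1] ∘ [2, -1, 2] ∘ [1, -3, -3] and rank(T) ≤ 1.
These bounds meet, so rank(T) = 1.
Check entry T[1,2,0] = -2: (-1)·(2)·(1) = -2.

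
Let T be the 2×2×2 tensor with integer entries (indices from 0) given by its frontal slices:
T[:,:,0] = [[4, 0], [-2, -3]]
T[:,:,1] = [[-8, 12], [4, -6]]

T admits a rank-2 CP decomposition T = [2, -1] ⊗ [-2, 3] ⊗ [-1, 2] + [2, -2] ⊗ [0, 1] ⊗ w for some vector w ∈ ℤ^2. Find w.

Subtract the known terms from T to get the rank-1 residual R = [2, -2] ⊗ [0, 1] ⊗ w, so R[i,j,k] = a[i]·b[j]·w[k]. Pick indices with nonzero a[0]·b[1] = (2)·(1) = 2. Only the fibre through (0,1,·) is needed: R[0,1,:] = T[0,1,:] − Σₗ aₗ[0]bₗ[1]cₗ = [0, 12] − (2)·(3)·[-1, 2] = [6, 0]. Then w[k] = R[0,1,k] / 2 for each k, giving w = [6, 0] / 2 = [3, 0].

w = [3, 0]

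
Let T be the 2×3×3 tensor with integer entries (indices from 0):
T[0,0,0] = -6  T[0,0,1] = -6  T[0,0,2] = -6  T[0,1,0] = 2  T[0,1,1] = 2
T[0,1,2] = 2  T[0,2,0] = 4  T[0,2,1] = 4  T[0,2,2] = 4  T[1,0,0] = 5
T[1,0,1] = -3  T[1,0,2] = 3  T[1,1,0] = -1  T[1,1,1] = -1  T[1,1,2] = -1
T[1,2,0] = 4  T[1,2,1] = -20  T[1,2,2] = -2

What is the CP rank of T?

Lower bound: the mode-1 unfolding of T (rows indexed by i, columns by (j,k) = (0,0), (0,1), (0,2), (1,0), (1,1), (1,2), (2,0), (2,1), (2,2)) is [[-6, -6, -6, 2, 2, 2, 4, 4, 4], [5, -3, 3, -1, -1, -1, 4, -20, -2]].
There the 2×2 minor on rows i ∈ {0, 1}, columns (j,k) ∈ {(0,0), (0,1)} is det [[-6, -6], [5, -3]] = 48 ≠ 0, so this unfolding has rank ≥ 2; CP rank is at least every unfolding rank, so rank(T) ≥ 2. (Flattening ranks never certify an upper bound on CP rank; for that we must actually write T with 2 rank-1 terms.)
Upper bound — finding two terms. Write S_k = T[:,:,k] for the frontal slices: S₀ = [[-6, 2, 4], [5, -1, 4]], S₁ = [[-6, 2, 4], [-3, -1, -20]], S₂ = [[-6, 2, 4], [3, -1, -2]].
If T = a₁ ⊗ b₁ ⊗ c₁ + a₂ ⊗ b₂ ⊗ c₂ then each S_k = c₁[k]·a₁b₁ᵀ + c₂[k]·a₂b₂ᵀ. S₀ and S₁ are linearly independent, so a₁b₁ᵀ and a₂b₂ᵀ must span the same plane of matrices: they are the rank-1 matrices of the form x·S₀ + y·S₁.
The 2×2 minor of x·S₀ + y·S₁ on rows {0,1}, columns {0,1} is −4·x² + 8·xy + 12·y² = (-4)·(x − 3·y)(x + y), vanishing at (x:y) = (3:1) and (1:-1).
M₁ = 3·S₀ + S₁ = [[-24, 8, 16], [12, -4, -8]] = (-4)·[2, -1][3, -1, -2]ᵀ and M₂ = S₀ − S₁ = [[0, 0, 0], [8, 0, 24]] = 8·[0, 1][1, 0, 3]ᵀ, so take a₁ = [2, -1], b₁ = [3, -1, -2], a₂ = [0, 1], b₂ = [1, 0, 3].
Each slice is an integer combination of E₁ = a₁b₁ᵀ and E₂ = a₂b₂ᵀ: S₀ = −E₁ + 2·E₂, S₁ = −E₁ − 6·E₂, S₂ = −E₁; reading off coefficients, c₁ = [-1, -1, -1] and c₂ = [2, -6, 0].
Hence T = [2, -1] ⊗ [3, -1, -2] ⊗ [-1, -1, -1] + [0, 1] ⊗ [1, 0, 3] ⊗ [2, -6, 0], so rank(T) ≤ 2.
These bounds meet, so rank(T) = 2.

2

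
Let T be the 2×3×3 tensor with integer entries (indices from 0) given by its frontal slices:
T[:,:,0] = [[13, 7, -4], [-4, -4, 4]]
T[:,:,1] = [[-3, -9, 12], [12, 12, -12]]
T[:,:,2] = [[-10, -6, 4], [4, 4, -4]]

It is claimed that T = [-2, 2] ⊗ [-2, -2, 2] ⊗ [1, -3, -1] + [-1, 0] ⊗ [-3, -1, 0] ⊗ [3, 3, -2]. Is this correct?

Reconstruct entrywise from the claimed factors. For example, T[0,1,0] = 7 and Σₗ aₗ[0]bₗ[1]cₗ[0] = (-2)·(-2)·(1) + (-1)·(-1)·(3) = 7; checking all 18 entries, every one matches. The claim holds.

Yes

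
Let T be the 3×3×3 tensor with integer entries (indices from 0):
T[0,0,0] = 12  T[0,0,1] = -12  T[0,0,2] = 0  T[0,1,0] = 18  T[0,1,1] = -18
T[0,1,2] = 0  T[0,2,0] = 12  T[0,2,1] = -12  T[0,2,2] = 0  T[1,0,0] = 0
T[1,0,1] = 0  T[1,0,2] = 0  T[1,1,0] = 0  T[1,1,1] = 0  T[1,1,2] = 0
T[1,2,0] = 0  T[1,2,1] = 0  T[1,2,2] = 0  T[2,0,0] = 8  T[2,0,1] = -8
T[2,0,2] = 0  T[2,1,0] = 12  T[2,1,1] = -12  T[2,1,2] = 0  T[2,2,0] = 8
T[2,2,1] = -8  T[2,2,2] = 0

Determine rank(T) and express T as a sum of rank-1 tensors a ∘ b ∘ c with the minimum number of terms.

Lower bound: T ≠ 0 (e.g. T[0,0,0] = 12), so rank(T) ≥ 1.
Upper bound: if T = a ∘ b ∘ c then every fibre of T is a multiple of the corresponding factor, so read the factors off the fibres through the nonzero entry T[0,0,0] = 12.
The mode-1 fibre T[:,0,0] = [12, 0, 8] gives a = [3, 0, 2] (primitive direction); the mode-2 fibre T[0,:,0] = [12, 18, 12] gives b = [2, 3, 2]; then c[k] = T[0,0,k] / (a[0]·b[0]) = [12, -12, 0] / 6 = [2, -2, 0].
Expanding [3, 0, 2] ∘ [2, 3, 2] ∘ [2, -2, 0] reproduces all 27 entries of T, so T = [3, 0, 2] ∘ [2, 3, 2] ∘ [2, -2, 0] and rank(T) ≤ 1.
These bounds meet, so rank(T) = 1.

rank(T) = 1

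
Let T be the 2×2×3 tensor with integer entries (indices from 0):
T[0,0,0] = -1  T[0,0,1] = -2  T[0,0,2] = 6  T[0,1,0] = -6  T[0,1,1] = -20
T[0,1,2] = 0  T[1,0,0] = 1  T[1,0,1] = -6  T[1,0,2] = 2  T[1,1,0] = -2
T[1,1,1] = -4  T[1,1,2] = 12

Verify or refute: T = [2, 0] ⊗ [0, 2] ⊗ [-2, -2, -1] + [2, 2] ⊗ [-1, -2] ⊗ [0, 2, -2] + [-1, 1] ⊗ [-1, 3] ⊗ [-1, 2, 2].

Reconstruct entry (0,1,0) from the claimed factors: Σₗ aₗ[0]bₗ[1]cₗ[0] = (2)·(2)·(-2) + (2)·(-2)·(0) + (-1)·(3)·(-1) = -5, but T[0,1,0] = -6. The claim is false.

No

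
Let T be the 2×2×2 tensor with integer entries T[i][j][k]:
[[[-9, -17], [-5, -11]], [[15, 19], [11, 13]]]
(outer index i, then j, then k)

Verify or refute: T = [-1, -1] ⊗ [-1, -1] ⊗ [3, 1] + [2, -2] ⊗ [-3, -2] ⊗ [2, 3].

Yes

Reconstruct entrywise from the claimed factors. For example, T[1,0,0] = 15 and Σₗ aₗ[1]bₗ[0]cₗ[0] = (-1)·(-1)·(3) + (-2)·(-3)·(2) = 15; checking all 8 entries, every one matches. The claim holds.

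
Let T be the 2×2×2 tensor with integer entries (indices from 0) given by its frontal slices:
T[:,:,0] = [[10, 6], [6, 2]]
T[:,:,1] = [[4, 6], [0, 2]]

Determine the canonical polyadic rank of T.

2

Lower bound: the mode-1 unfolding of T (rows indexed by i, columns by (j,k) = (0,0), (0,1), (1,0), (1,1)) is [[10, 4, 6, 6], [6, 0, 2, 2]].
There the 2×2 minor on rows i ∈ {0, 1}, columns (j,k) ∈ {(0,0), (0,1)} is det [[10, 4], [6, 0]] = -24 ≠ 0, so this unfolding has rank ≥ 2; CP rank is at least every unfolding rank, so rank(T) ≥ 2. (Flattening ranks never certify an upper bound on CP rank; for that we must actually write T with 2 rank-1 terms.)
Upper bound — finding two terms. Write S_k = T[:,:,k] for the frontal slices: S₀ = [[10, 6], [6, 2]], S₁ = [[4, 6], [0, 2]].
If T = a₁ ∘ b₁ ∘ c₁ + a₂ ∘ b₂ ∘ c₂ then each S_k = c₁[k]·a₁b₁ᵀ + c₂[k]·a₂b₂ᵀ. S₀ and S₁ are linearly independent, so a₁b₁ᵀ and a₂b₂ᵀ must span the same plane of matrices: they are the rank-1 matrices of the form x·S₀ + y·S₁.
det(x·S₀ + y·S₁) is −16·x² − 8·xy + 8·y² = (-8)·(2·x − y)(x + y), vanishing at (x:y) = (1:2) and (1:-1).
M₁ = S₀ + 2·S₁ = [[18, 18], [6, 6]] = 6·[3, 1][1, 1]ᵀ and M₂ = S₀ − S₁ = [[6, 0], [6, 0]] = 6·[1, 1][1, 0]ᵀ, so take a₁ = [3, 1], b₁ = [1, 1], a₂ = [1, 1], b₂ = [1, 0].
Each slice is an integer combination of E₁ = a₁b₁ᵀ and E₂ = a₂b₂ᵀ: S₀ = 2·E₁ + 4·E₂, S₁ = 2·E₁ − 2·E₂; reading off coefficients, c₁ = [2, 2] and c₂ = [4, -2].
Hence T = [3, 1] ∘ [1, 1] ∘ [2, 2] + [1, 1] ∘ [1, 0] ∘ [4, -2], so rank(T) ≤ 2.
These bounds meet, so rank(T) = 2.
Check entry T[0,0,0] = 10: (3)·(1)·(2) + (1)·(1)·(4) = 10.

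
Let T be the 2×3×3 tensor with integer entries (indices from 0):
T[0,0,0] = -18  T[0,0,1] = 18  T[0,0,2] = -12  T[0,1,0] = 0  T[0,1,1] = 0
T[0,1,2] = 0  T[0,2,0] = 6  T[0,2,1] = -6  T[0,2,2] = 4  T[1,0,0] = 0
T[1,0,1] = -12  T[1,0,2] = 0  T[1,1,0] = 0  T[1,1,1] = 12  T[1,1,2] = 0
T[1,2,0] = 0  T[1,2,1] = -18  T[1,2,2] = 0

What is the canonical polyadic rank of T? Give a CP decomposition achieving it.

Lower bound: the mode-1 unfolding of T (rows indexed by i, columns by (j,k) = (0,0), (0,1), (0,2), (1,0), (1,1), (1,2), (2,0), (2,1), (2,2)) is [[-18, 18, -12, 0, 0, 0, 6, -6, 4], [0, -12, 0, 0, 12, 0, 0, -18, 0]].
There the 2×2 minor on rows i ∈ {0, 1}, columns (j,k) ∈ {(0,0), (0,1)} is det [[-18, 18], [0, -12]] = 216 ≠ 0, so this unfolding has rank ≥ 2; CP rank is at least every unfolding rank, so rank(T) ≥ 2. (Unfolding ranks only ever bound the CP rank from below — rank(T) can be strictly larger than all of them — so the matching upper bound has to come from an explicit 2-term decomposition.)
Upper bound — finding two terms. Write S_k = T[:,:,k] for the frontal slices: S₀ = [[-18, 0, 6], [0, 0, 0]], S₁ = [[18, 0, -6], [-12, 12, -18]], S₂ = [[-12, 0, 4], [0, 0, 0]].
If T = a₁ ⊗ b₁ ⊗ c₁ + a₂ ⊗ b₂ ⊗ c₂ then each S_k = c₁[k]·a₁b₁ᵀ + c₂[k]·a₂b₂ᵀ. S₀ and S₁ are linearly independent, so a₁b₁ᵀ and a₂b₂ᵀ must span the same plane of matrices: they are the rank-1 matrices of the form x·S₀ + y·S₁.
The 2×2 minor of x·S₀ + y·S₁ on rows {0,1}, columns {0,1} is −216·xy + 216·y² = (-216)·(x − y)(y), vanishing at (x:y) = (1:1) and (1:0).
M₁ = S₀ + S₁ = [[0, 0, 0], [-12, 12, -18]] = (-6)·(0, 1)(2, -2, 3)ᵀ and M₂ = S₀ = [[-18, 0, 6], [0, 0, 0]] = (-6)·(1, 0)(3, 0, -1)ᵀ, so take a₁ = (0, 1), b₁ = (2, -2, 3), a₂ = (1, 0), b₂ = (3, 0, -1).
Each slice is an integer combination of E₁ = a₁b₁ᵀ and E₂ = a₂b₂ᵀ: S₀ = −6·E₂, S₁ = −6·E₁ + 6·E₂, S₂ = −4·E₂; reading off coefficients, c₁ = (0, -6, 0) and c₂ = (-6, 6, -4).
Hence T = (0, 1) ⊗ (2, -2, 3) ⊗ (0, -6, 0) + (1, 0) ⊗ (3, 0, -1) ⊗ (-6, 6, -4), so rank(T) ≤ 2.
These bounds meet, so rank(T) = 2.

rank(T) = 2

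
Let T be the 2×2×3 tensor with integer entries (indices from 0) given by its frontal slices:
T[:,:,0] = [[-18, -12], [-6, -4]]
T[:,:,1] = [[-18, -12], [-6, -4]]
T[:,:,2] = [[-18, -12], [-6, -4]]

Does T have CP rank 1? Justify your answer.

If T = a ⊗ b ⊗ c then every fibre of T is a multiple of the corresponding factor, so read the factors off the fibres through the nonzero entry T[0,0,0] = -18.
The mode-1 fibre T[:,0,0] = [-18, -6] gives a = [3, 1] (primitive direction); the mode-2 fibre T[0,:,0] = [-18, -12] gives b = [3, 2]; then c[k] = T[0,0,k] / (a[0]·b[0]) = [-18, -18, -18] / 9 = [-2, -2, -2].
Expanding [3, 1] ⊗ [3, 2] ⊗ [-2, -2, -2] reproduces all 12 entries of T, so T = [3, 1] ⊗ [3, 2] ⊗ [-2, -2, -2] and rank(T) ≤ 1.
Equivalently every frontal slice T[:,:,k] is c[k] times the rank-1 matrix [3, 1] ⊗ [3, 2]. So T has rank 1 (it is nonzero).

Yes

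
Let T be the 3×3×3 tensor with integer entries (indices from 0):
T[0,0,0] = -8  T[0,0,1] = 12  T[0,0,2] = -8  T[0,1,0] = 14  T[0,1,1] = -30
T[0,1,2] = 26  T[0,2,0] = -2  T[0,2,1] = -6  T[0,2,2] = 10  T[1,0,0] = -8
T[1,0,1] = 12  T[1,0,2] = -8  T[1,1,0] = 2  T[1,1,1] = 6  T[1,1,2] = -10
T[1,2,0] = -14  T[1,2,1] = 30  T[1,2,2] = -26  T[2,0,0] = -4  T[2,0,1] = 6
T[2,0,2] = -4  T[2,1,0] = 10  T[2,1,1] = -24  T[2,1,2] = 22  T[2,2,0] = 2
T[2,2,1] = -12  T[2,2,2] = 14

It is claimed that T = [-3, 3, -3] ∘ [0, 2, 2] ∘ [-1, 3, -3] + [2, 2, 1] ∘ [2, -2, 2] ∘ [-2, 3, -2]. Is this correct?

Yes

Reconstruct entrywise from the claimed factors. For example, T[0,0,1] = 12 and Σₗ aₗ[0]bₗ[0]cₗ[1] = (-3)·(0)·(3) + (2)·(2)·(3) = 12; checking all 27 entries, every one matches. The claim holds.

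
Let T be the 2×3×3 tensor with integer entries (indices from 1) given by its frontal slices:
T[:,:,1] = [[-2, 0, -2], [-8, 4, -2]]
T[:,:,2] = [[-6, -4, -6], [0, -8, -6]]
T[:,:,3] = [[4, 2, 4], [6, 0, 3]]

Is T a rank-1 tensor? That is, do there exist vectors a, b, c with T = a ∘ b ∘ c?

No

The mode-2 unfolding of T (rows indexed by j, columns by (i,k) = (1,1), (1,2), (1,3), (2,1), (2,2), (2,3)) is [[-2, -6, 4, -8, 0, 6], [0, -4, 2, 4, -8, 0], [-2, -6, 4, -2, -6, 3]].
There the 3×3 minor on rows j ∈ {1, 2, 3}, columns (i,k) ∈ {(1,1), (1,2), (2,1)} is det [[-2, -6, -8], [0, -4, 4], [-2, -6, -2]] = 48 ≠ 0, so this unfolding has rank ≥ 3; CP rank is at least every unfolding rank, so rank(T) ≥ 3.
In particular rank(T) ≥ 3 > 1, so T is not rank-1.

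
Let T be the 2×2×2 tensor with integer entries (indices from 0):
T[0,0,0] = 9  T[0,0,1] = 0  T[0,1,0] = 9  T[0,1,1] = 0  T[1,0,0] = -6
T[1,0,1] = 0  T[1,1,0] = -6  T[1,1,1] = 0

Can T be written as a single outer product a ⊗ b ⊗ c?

Yes

The mode-1 fibre T[:,0,0] = [9, -6] gives a = [3, -2] (primitive direction); the mode-2 fibre T[0,:,0] = [9, 9] gives b = [1, 1]; then c[k] = T[0,0,k] / (a[0]·b[0]) = [9, 0] / 3 = [3, 0].
Expanding [3, -2] ⊗ [1, 1] ⊗ [3, 0] reproduces all 8 entries of T, so T = [3, -2] ⊗ [1, 1] ⊗ [3, 0] and rank(T) ≤ 1.
Equivalently every frontal slice T[:,:,k] is c[k] times the rank-1 matrix [3, -2] ⊗ [1, 1]. So T has rank 1 (it is nonzero).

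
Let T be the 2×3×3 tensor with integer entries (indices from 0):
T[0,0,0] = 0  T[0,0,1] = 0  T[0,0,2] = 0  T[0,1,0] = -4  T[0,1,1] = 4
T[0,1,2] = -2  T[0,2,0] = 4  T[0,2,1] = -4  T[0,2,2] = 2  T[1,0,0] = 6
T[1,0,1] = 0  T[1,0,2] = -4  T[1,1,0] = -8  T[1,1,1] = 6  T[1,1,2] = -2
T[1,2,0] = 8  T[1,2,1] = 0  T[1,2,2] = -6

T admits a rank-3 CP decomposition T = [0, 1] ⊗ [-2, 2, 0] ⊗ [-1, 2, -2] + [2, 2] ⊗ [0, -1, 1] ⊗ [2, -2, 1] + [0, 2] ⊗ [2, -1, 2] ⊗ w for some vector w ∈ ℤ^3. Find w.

w = [1, 1, -2]

Subtract the known terms from T to get the rank-1 residual R = [0, 2] ⊗ [2, -1, 2] ⊗ w, so R[i,j,k] = a[i]·b[j]·w[k]. Pick indices with nonzero a[1]·b[0] = (2)·(2) = 4. Only the fibre through (1,0,·) is needed: R[1,0,:] = T[1,0,:] − Σₗ aₗ[1]bₗ[0]cₗ = [6, 0, -4] − (1)·(-2)·[-1, 2, -2] − (2)·(0)·[2, -2, 1] = [4, 4, -8]. Then w[k] = R[1,0,k] / 4 for each k, giving w = [4, 4, -8] / 4 = [1, 1, -2].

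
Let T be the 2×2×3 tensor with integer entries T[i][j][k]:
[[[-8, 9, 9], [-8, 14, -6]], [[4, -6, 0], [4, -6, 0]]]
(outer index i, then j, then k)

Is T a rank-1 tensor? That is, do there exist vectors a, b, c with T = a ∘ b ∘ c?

The mode-3 unfolding of T (rows indexed by k, columns by (i,j) = (0,0), (0,1), (1,0), (1,1)) is [[-8, -8, 4, 4], [9, 14, -6, -6], [9, -6, 0, 0]].
There the 2×2 minor on rows k ∈ {0, 1}, columns (i,j) ∈ {(0,0), (0,1)} is det [[-8, -8], [9, 14]] = -40 ≠ 0, so this unfolding has rank ≥ 2; CP rank is at least every unfolding rank, so rank(T) ≥ 2.
In particular rank(T) ≥ 2 > 1, so T is not rank-1.

No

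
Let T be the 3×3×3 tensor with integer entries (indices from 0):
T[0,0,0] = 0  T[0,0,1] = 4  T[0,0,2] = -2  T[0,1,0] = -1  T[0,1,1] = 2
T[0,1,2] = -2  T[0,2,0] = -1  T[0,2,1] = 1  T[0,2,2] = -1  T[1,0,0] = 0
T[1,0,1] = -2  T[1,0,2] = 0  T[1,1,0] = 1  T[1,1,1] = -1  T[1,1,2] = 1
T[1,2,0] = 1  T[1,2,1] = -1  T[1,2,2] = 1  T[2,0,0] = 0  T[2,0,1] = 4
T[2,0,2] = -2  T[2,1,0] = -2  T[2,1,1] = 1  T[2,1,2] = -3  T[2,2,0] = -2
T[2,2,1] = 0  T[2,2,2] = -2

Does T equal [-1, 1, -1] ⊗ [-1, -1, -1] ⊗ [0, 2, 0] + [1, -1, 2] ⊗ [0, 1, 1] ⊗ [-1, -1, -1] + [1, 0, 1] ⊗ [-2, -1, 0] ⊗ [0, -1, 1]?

Reconstruct entrywise from the claimed factors. For example, T[1,2,2] = 1 and Σₗ aₗ[1]bₗ[2]cₗ[2] = (1)·(-1)·(0) + (-1)·(1)·(-1) + (0)·(0)·(1) = 1; checking all 27 entries, every one matches. The claim holds.

Yes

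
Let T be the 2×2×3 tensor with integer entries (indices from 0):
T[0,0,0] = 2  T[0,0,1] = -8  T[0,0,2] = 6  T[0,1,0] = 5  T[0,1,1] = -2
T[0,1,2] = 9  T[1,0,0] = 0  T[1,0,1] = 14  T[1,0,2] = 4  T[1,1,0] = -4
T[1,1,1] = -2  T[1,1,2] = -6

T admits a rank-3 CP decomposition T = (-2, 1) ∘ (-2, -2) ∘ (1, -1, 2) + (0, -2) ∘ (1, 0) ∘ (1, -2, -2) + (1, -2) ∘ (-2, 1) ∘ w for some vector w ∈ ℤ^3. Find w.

Subtract the known terms from T to get the rank-1 residual R = (1, -2) ∘ (-2, 1) ∘ w, so R[i,j,k] = a[i]·b[j]·w[k]. Pick indices with nonzero a[0]·b[0] = (1)·(-2) = -2. Only the fibre through (0,0,·) is needed: R[0,0,:] = T[0,0,:] − Σₗ aₗ[0]bₗ[0]cₗ = [2, -8, 6] − (-2)·(-2)·(1, -1, 2) − (0)·(1)·(1, -2, -2) = [-2, -4, -2]. Then w[k] = R[0,0,k] / -2 for each k, giving w = [-2, -4, -2] / -2 = (1, 2, 1).

w = (1, 2, 1)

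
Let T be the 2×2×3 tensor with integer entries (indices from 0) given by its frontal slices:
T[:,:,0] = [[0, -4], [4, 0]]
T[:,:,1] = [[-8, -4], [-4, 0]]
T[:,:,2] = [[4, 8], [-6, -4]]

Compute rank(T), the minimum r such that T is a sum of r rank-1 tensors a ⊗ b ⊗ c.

Lower bound: the mode-3 unfolding of T (rows indexed by k, columns by (i,j) = (0,0), (0,1), (1,0), (1,1)) is [[0, -4, 4, 0], [-8, -4, -4, 0], [4, 8, -6, -4]].
There the 3×3 minor on rows k ∈ {0, 1, 2}, columns (i,j) ∈ {(0,0), (0,1), (1,0)} is det [[0, -4, 4], [-8, -4, -4], [4, 8, -6]] = 64 ≠ 0, so this unfolding has rank ≥ 3; CP rank is at least every unfolding rank, so rank(T) ≥ 3. (This is only a lower bound: in general the CP rank may exceed every unfolding rank, so we still need to exhibit 3 rank-1 terms summing to T.)
Upper bound: T is a sum of 3 rank-1 terms, T = (0, 1) ⊗ (1, 2) ⊗ (0, 0, -2) + (1, 0) ⊗ (1, 1) ⊗ (-4, -4, 8) + (1, 1) ⊗ (1, 0) ⊗ (4, -4, -4) (one valid choice — decompositions are not unique — normalised so each a, b is primitive with positive first nonzero entry; check it by expanding all entries), so rank(T) ≤ 3.
These bounds meet, so rank(T) = 3.

3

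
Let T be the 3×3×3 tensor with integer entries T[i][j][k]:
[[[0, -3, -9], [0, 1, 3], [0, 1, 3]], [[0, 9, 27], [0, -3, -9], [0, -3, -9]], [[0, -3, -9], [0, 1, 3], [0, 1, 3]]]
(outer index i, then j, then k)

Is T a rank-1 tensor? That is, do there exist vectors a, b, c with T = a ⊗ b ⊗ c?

Yes

The mode-1 fibre T[:,0,1] = [-3, 9, -3] gives a = [1, -3, 1] (primitive direction); the mode-2 fibre T[0,:,1] = [-3, 1, 1] gives b = [3, -1, -1]; then c[k] = T[0,0,k] / (a[0]·b[0]) = [0, -3, -9] / 3 = [0, -1, -3].
Expanding [1, -3, 1] ⊗ [3, -1, -1] ⊗ [0, -1, -3] reproduces all 27 entries of T, so T = [1, -3, 1] ⊗ [3, -1, -1] ⊗ [0, -1, -3] and rank(T) ≤ 1.
Equivalently every frontal slice T[:,:,k] is c[k] times the rank-1 matrix [1, -3, 1] ⊗ [3, -1, -1]. So T has rank 1 (it is nonzero).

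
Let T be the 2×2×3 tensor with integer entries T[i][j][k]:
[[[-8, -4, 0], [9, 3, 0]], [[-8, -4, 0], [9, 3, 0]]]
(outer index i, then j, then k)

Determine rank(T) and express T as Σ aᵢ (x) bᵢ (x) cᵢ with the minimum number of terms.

Lower bound: the mode-3 unfolding of T (rows indexed by k, columns by (i,j) = (0,0), (0,1), (1,0), (1,1)) is [[-8, 9, -8, 9], [-4, 3, -4, 3], [0, 0, 0, 0]].
There the 2×2 minor on rows k ∈ {0, 1}, columns (i,j) ∈ {(0,0), (0,1)} is det [[-8, 9], [-4, 3]] = 12 ≠ 0, so this unfolding has rank ≥ 2; CP rank is at least every unfolding rank, so rank(T) ≥ 2. (Flattening ranks never certify an upper bound on CP rank; for that we must actually write T with 2 rank-1 terms.)
Upper bound — finding two terms. Every mode-1 slice of T is a multiple of one matrix: T[i,:,:] = a[i]·M with a = (1, 1) and M = [[-8, -4, 0], [9, 3, 0]] (rows indexed by j, columns by k). So it suffices to write M as a sum of two rank-1 matrices.
Splitting M by its rows (j = 0, 1), M = (1, 0)(-8, -4, 0)ᵀ + (0, 1)(9, 3, 0)ᵀ.
Hence T = (1, 1) (x) (1, 0) (x) (-8, -4, 0) + (1, 1) (x) (0, 1) (x) (9, 3, 0), so rank(T) ≤ 2.
These bounds meet, so rank(T) = 2.

rank(T) = 2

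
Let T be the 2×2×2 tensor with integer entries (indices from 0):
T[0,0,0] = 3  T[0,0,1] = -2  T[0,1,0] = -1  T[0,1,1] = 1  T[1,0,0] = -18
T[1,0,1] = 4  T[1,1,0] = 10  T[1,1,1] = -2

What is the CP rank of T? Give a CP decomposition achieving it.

rank(T) = 2

Lower bound: the mode-2 unfolding of T (rows indexed by j, columns by (i,k) = (0,0), (0,1), (1,0), (1,1)) is [[3, -2, -18, 4], [-1, 1, 10, -2]].
There the 2×2 minor on rows j ∈ {0, 1}, columns (i,k) ∈ {(0,0), (0,1)} is det [[3, -2], [-1, 1]] = 1 ≠ 0, so this unfolding has rank ≥ 2; CP rank is at least every unfolding rank, so rank(T) ≥ 2. (This is only a lower bound: in general the CP rank may exceed every unfolding rank, so we still need to exhibit 2 rank-1 terms summing to T.)
Upper bound — finding two terms. Write S_k = T[:,:,k] for the frontal slices: S₀ = [[3, -1], [-18, 10]], S₁ = [[-2, 1], [4, -2]].
If T = a₁ ⊗ b₁ ⊗ c₁ + a₂ ⊗ b₂ ⊗ c₂ then each S_k = c₁[k]·a₁b₁ᵀ + c₂[k]·a₂b₂ᵀ. S₀ and S₁ are linearly independent, so a₁b₁ᵀ and a₂b₂ᵀ must span the same plane of matrices: they are the rank-1 matrices of the form x·S₀ + y·S₁.
det(x·S₀ + y·S₁) is 12·x² − 4·xy = 4·(3·x − y)(x), vanishing at (x:y) = (1:3) and (0:1).
M₁ = S₀ + 3·S₁ = [[-3, 2], [-6, 4]] = −[1, 2][3, -2]ᵀ and M₂ = S₁ = [[-2, 1], [4, -2]] = −[1, -2][2, -1]ᵀ, so take a₁ = [1, 2], b₁ = [3, -2], a₂ = [1, -2], b₂ = [2, -1].
Each slice is an integer combination of E₁ = a₁b₁ᵀ and E₂ = a₂b₂ᵀ: S₀ = −E₁ + 3·E₂, S₁ = −E₂; reading off coefficients, c₁ = [-1, 0] and c₂ = [3, -1].
Hence T = [1, 2] ⊗ [3, -2] ⊗ [-1, 0] + [1, -2] ⊗ [2, -1] ⊗ [3, -1], so rank(T) ≤ 2.
These bounds meet, so rank(T) = 2.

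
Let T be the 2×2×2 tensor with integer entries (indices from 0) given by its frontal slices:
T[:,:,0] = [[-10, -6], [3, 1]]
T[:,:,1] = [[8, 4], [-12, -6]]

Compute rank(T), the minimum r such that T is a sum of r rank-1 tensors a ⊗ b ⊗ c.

2

Lower bound: the mode-3 unfolding of T (rows indexed by k, columns by (i,j) = (0,0), (0,1), (1,0), (1,1)) is [[-10, -6, 3, 1], [8, 4, -12, -6]].
There the 2×2 minor on rows k ∈ {0, 1}, columns (i,j) ∈ {(0,0), (0,1)} is det [[-10, -6], [8, 4]] = 8 ≠ 0, so this unfolding has rank ≥ 2; CP rank is at least every unfolding rank, so rank(T) ≥ 2. (Flattening ranks never certify an upper bound on CP rank; for that we must actually write T with 2 rank-1 terms.)
Upper bound — finding two terms. Write S_k = T[:,:,k] for the frontal slices: S₀ = [[-10, -6], [3, 1]], S₁ = [[8, 4], [-12, -6]].
If T = a₁ ⊗ b₁ ⊗ c₁ + a₂ ⊗ b₂ ⊗ c₂ then each S_k = c₁[k]·a₁b₁ᵀ + c₂[k]·a₂b₂ᵀ. S₀ and S₁ are linearly independent, so a₁b₁ᵀ and a₂b₂ᵀ must span the same plane of matrices: they are the rank-1 matrices of the form x·S₀ + y·S₁.
det(x·S₀ + y·S₁) is 8·x² − 16·xy = 8·(x − 2·y)(x), vanishing at (x:y) = (2:1) and (0:1).
M₁ = 2·S₀ + S₁ = [[-12, -8], [-6, -4]] = (-2)·[2, 1][3, 2]ᵀ and M₂ = S₁ = [[8, 4], [-12, -6]] = 2·[2, -3][2, 1]ᵀ, so take a₁ = [2, 1], b₁ = [3, 2], a₂ = [2, -3], b₂ = [2, 1].
Each slice is an integer combination of E₁ = a₁b₁ᵀ and E₂ = a₂b₂ᵀ: S₀ = −E₁ − E₂, S₁ = 2·E₂; reading off coefficients, c₁ = [-1, 0] and c₂ = [-1, 2].
Hence T = [2, 1] ⊗ [3, 2] ⊗ [-1, 0] + [2, -3] ⊗ [2, 1] ⊗ [-1, 2], so rank(T) ≤ 2.
These bounds meet, so rank(T) = 2.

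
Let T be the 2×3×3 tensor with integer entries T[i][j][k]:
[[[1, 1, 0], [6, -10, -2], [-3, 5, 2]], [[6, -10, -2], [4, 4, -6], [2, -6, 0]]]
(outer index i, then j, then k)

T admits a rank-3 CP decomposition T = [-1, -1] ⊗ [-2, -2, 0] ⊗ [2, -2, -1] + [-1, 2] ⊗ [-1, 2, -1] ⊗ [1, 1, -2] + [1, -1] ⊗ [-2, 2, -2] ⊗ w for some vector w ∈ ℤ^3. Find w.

w = [2, -2, -2]

Subtract the known terms from T to get the rank-1 residual R = [1, -1] ⊗ [-2, 2, -2] ⊗ w, so R[i,j,k] = a[i]·b[j]·w[k]. Pick indices with nonzero a[0]·b[0] = (1)·(-2) = -2. Only the fibre through (0,0,·) is needed: R[0,0,:] = T[0,0,:] − Σₗ aₗ[0]bₗ[0]cₗ = [1, 1, 0] − (-1)·(-2)·[2, -2, -1] − (-1)·(-1)·[1, 1, -2] = [-4, 4, 4]. Then w[k] = R[0,0,k] / -2 for each k, giving w = [-4, 4, 4] / -2 = [2, -2, -2].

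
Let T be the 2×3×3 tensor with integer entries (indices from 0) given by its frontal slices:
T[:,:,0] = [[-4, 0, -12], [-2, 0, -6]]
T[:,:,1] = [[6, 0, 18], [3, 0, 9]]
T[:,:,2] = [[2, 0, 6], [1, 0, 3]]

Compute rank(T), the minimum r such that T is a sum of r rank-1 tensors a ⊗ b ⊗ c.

1

Lower bound: T ≠ 0 (e.g. T[0,0,0] = -4), so rank(T) ≥ 1.
Upper bound: the mode-1 fibre T[:,0,0] = [-4, -2] gives a = (2, 1) (primitive direction); the mode-2 fibre T[0,:,0] = [-4, 0, -12] gives b = (1, 0, 3); then c[k] = T[0,0,k] / (a[0]·b[0]) = [-4, 6, 2] / 2 = (-2, 3, 1).
Expanding (2, 1) ⊗ (1, 0, 3) ⊗ (-2, 3, 1) reproduces all 18 entries of T, so T = (2, 1) ⊗ (1, 0, 3) ⊗ (-2, 3, 1) and rank(T) ≤ 1.
These bounds meet, so rank(T) = 1.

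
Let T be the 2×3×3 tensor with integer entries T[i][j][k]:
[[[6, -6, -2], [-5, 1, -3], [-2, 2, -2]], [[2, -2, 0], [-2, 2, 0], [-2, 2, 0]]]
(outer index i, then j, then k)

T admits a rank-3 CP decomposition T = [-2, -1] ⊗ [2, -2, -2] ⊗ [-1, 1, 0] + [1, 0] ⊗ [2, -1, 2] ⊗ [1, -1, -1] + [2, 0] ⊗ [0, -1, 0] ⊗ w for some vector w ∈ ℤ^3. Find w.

Subtract the known terms from T to get the rank-1 residual R = [2, 0] ⊗ [0, -1, 0] ⊗ w, so R[i,j,k] = a[i]·b[j]·w[k]. Pick indices with nonzero a[0]·b[1] = (2)·(-1) = -2. Only the fibre through (0,1,·) is needed: R[0,1,:] = T[0,1,:] − Σₗ aₗ[0]bₗ[1]cₗ = [-5, 1, -3] − (-2)·(-2)·[-1, 1, 0] − (1)·(-1)·[1, -1, -1] = [0, -4, -4]. Then w[k] = R[0,1,k] / -2 for each k, giving w = [0, -4, -4] / -2 = [0, 2, 2].

w = [0, 2, 2]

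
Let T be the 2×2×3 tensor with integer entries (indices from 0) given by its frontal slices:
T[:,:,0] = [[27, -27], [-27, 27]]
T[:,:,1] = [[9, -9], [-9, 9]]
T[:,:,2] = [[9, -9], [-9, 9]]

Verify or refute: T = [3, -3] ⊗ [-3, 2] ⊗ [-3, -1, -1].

No

Reconstruct entry (0,1,0) from the claimed factors: Σₗ aₗ[0]bₗ[1]cₗ[0] = (3)·(2)·(-3) = -18, but T[0,1,0] = -27. The claim is false.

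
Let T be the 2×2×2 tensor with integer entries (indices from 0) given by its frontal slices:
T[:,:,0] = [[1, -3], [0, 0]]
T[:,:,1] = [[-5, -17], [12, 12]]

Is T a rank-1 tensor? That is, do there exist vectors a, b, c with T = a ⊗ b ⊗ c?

The mode-2 unfolding of T (rows indexed by j, columns by (i,k) = (0,0), (0,1), (1,0), (1,1)) is [[1, -5, 0, 12], [-3, -17, 0, 12]].
There the 2×2 minor on rows j ∈ {0, 1}, columns (i,k) ∈ {(0,0), (0,1)} is det [[1, -5], [-3, -17]] = -32 ≠ 0, so this unfolding has rank ≥ 2; CP rank is at least every unfolding rank, so rank(T) ≥ 2.
In particular rank(T) ≥ 2 > 1, so T is not rank-1.

No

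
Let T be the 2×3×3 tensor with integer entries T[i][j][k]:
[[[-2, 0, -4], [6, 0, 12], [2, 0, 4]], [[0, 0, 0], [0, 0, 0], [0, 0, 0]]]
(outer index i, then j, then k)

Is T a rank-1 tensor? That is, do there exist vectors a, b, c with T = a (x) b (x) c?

If T = a (x) b (x) c then every fibre of T is a multiple of the corresponding factor, so read the factors off the fibres through the nonzero entry T[0,0,0] = -2.
The mode-1 fibre T[:,0,0] = [-2, 0] gives a = (1, 0) (primitive direction); the mode-2 fibre T[0,:,0] = [-2, 6, 2] gives b = (1, -3, -1); then c[k] = T[0,0,k] / (a[0]·b[0]) = [-2, 0, -4] / 1 = (-2, 0, -4).
Expanding (1, 0) (x) (1, -3, -1) (x) (-2, 0, -4) reproduces all 18 entries of T, so T = (1, 0) (x) (1, -3, -1) (x) (-2, 0, -4) and rank(T) ≤ 1.
Equivalently every frontal slice T[:,:,k] is c[k] times the rank-1 matrix (1, 0) (x) (1, -3, -1). So T has rank 1 (it is nonzero).

Yes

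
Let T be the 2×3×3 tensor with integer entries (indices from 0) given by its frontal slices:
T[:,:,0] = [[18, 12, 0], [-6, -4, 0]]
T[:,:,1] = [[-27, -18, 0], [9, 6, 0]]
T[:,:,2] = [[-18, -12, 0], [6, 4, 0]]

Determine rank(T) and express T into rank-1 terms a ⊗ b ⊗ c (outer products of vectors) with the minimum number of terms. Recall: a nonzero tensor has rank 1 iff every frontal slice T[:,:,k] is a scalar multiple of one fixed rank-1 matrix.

Lower bound: T ≠ 0 (e.g. T[0,0,0] = 18), so rank(T) ≥ 1.
Upper bound: if T = a ⊗ b ⊗ c then every fibre of T is a multiple of the corresponding factor, so read the factors off the fibres through the nonzero entry T[0,0,0] = 18.
The mode-1 fibre T[:,0,0] = [18, -6] gives a = (3, -1) (primitive direction); the mode-2 fibre T[0,:,0] = [18, 12, 0] gives b = (3, 2, 0); then c[k] = T[0,0,k] / (a[0]·b[0]) = [18, -27, -18] / 9 = (2, -3, -2).
Expanding (3, -1) ⊗ (3, 2, 0) ⊗ (2, -3, -2) reproduces all 18 entries of T, so T = (3, -1) ⊗ (3, 2, 0) ⊗ (2, -3, -2) and rank(T) ≤ 1.
These bounds meet, so rank(T) = 1.

rank(T) = 1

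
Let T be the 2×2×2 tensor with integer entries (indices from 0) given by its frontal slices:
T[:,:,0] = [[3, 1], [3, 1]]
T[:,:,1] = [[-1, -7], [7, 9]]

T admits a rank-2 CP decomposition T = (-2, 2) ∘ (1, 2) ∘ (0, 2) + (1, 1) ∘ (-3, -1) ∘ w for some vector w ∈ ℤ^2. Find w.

Subtract the known terms from T to get the rank-1 residual R = (1, 1) ∘ (-3, -1) ∘ w, so R[i,j,k] = a[i]·b[j]·w[k]. Pick indices with nonzero a[0]·b[0] = (1)·(-3) = -3. Only the fibre through (0,0,·) is needed: R[0,0,:] = T[0,0,:] − Σₗ aₗ[0]bₗ[0]cₗ = [3, -1] − (-2)·(1)·(0, 2) = [3, 3]. Then w[k] = R[0,0,k] / -3 for each k, giving w = [3, 3] / -3 = (-1, -1).

w = (-1, -1)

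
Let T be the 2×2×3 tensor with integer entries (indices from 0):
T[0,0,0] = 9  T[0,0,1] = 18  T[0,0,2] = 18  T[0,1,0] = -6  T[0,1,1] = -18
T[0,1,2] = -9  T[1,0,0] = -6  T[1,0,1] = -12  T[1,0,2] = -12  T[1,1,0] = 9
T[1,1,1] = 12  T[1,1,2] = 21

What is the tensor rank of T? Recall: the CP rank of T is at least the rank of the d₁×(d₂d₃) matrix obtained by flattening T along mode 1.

2

Lower bound: the mode-2 unfolding of T (rows indexed by j, columns by (i,k) = (0,0), (0,1), (0,2), (1,0), (1,1), (1,2)) is [[9, 18, 18, -6, -12, -12], [-6, -18, -9, 9, 12, 21]].
There the 2×2 minor on rows j ∈ {0, 1}, columns (i,k) ∈ {(0,0), (0,1)} is det [[9, 18], [-6, -18]] = -54 ≠ 0, so this unfolding has rank ≥ 2; CP rank is at least every unfolding rank, so rank(T) ≥ 2. (Flattening ranks never certify an upper bound on CP rank; for that we must actually write T with 2 rank-1 terms.)
Upper bound — finding two terms. Write S_k = T[:,:,k] for the frontal slices: S₀ = [[9, -6], [-6, 9]], S₁ = [[18, -18], [-12, 12]], S₂ = [[18, -9], [-12, 21]].
If T = a₁ ∘ b₁ ∘ c₁ + a₂ ∘ b₂ ∘ c₂ then each S_k = c₁[k]·a₁b₁ᵀ + c₂[k]·a₂b₂ᵀ. S₀ and S₁ are linearly independent, so a₁b₁ᵀ and a₂b₂ᵀ must span the same plane of matrices: they are the rank-1 matrices of the form x·S₀ + y·S₁.
det(x·S₀ + y·S₁) is 45·x² + 90·xy = 45·(x + 2·y)(x), vanishing at (x:y) = (2:-1) and (0:1).
M₁ = 2·S₀ − S₁ = [[0, 6], [0, 6]] = 6·[1, 1][0, 1]ᵀ and M₂ = S₁ = [[18, -18], [-12, 12]] = 6·[3, -2][1, -1]ᵀ, so take a₁ = [1, 1], b₁ = [0, 1], a₂ = [3, -2], b₂ = [1, -1].
Each slice is an integer combination of E₁ = a₁b₁ᵀ and E₂ = a₂b₂ᵀ: S₀ = 3·E₁ + 3·E₂, S₁ = 6·E₂, S₂ = 9·E₁ + 6·E₂; reading off coefficients, c₁ = [3, 0, 9] and c₂ = [3, 6, 6].
Hence T = [1, 1] ∘ [0, 1] ∘ [3, 0, 9] + [3, -2] ∘ [1, -1] ∘ [3, 6, 6], so rank(T) ≤ 2.
These bounds meet, so rank(T) = 2.
Check entry T[1,1,2] = 21: (1)·(1)·(9) + (-2)·(-1)·(6) = 21.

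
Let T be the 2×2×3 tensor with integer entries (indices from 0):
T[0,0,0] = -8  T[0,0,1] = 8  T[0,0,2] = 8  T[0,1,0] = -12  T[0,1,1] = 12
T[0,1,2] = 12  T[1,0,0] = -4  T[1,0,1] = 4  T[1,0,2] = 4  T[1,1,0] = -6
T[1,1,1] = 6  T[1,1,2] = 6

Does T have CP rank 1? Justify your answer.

Yes

If T = a ⊗ b ⊗ c then every fibre of T is a multiple of the corresponding factor, so read the factors off the fibres through the nonzero entry T[0,0,0] = -8.
The mode-1 fibre T[:,0,0] = [-8, -4] gives a = [2, 1] (primitive direction); the mode-2 fibre T[0,:,0] = [-8, -12] gives b = [2, 3]; then c[k] = T[0,0,k] / (a[0]·b[0]) = [-8, 8, 8] / 4 = [-2, 2, 2].
Expanding [2, 1] ⊗ [2, 3] ⊗ [-2, 2, 2] reproduces all 12 entries of T, so T = [2, 1] ⊗ [2, 3] ⊗ [-2, 2, 2] and rank(T) ≤ 1.
Equivalently every frontal slice T[:,:,k] is c[k] times the rank-1 matrix [2, 1] ⊗ [2, 3]. So T has rank 1 (it is nonzero).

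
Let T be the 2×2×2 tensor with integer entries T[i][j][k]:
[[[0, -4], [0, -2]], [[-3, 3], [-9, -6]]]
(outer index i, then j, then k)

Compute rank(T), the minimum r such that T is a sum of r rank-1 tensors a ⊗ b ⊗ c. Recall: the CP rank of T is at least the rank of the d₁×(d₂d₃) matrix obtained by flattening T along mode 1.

Lower bound: the mode-3 unfolding of T (rows indexed by k, columns by (i,j) = (0,0), (0,1), (1,0), (1,1)) is [[0, 0, -3, -9], [-4, -2, 3, -6]].
There the 2×2 minor on rows k ∈ {0, 1}, columns (i,j) ∈ {(0,0), (1,0)} is det [[0, -3], [-4, 3]] = -12 ≠ 0, so this unfolding has rank ≥ 2; CP rank is at least every unfolding rank, so rank(T) ≥ 2. (Flattening ranks never certify an upper bound on CP rank; for that we must actually write T with 2 rank-1 terms.)
Upper bound — finding two terms. Write S_k = T[:,:,k] for the frontal slices: S₀ = [[0, 0], [-3, -9]], S₁ = [[-4, -2], [3, -6]].
If T = a₁ ⊗ b₁ ⊗ c₁ + a₂ ⊗ b₂ ⊗ c₂ then each S_k = c₁[k]·a₁b₁ᵀ + c₂[k]·a₂b₂ᵀ. S₀ and S₁ are linearly independent, so a₁b₁ᵀ and a₂b₂ᵀ must span the same plane of matrices: they are the rank-1 matrices of the form x·S₀ + y·S₁.
det(x·S₀ + y·S₁) is 30·xy + 30·y² = 30·(y)(x + y), vanishing at (x:y) = (1:0) and (1:-1).
M₁ = S₀ = [[0, 0], [-3, -9]] = (-3)·[0, 1][1, 3]ᵀ and M₂ = S₀ − S₁ = [[4, 2], [-6, -3]] = [2, -3][2, 1]ᵀ, so take a₁ = [0, 1], b₁ = [1, 3], a₂ = [2, -3], b₂ = [2, 1].
Each slice is an integer combination of E₁ = a₁b₁ᵀ and E₂ = a₂b₂ᵀ: S₀ = −3·E₁, S₁ = −3·E₁ − E₂; reading off coefficients, c₁ = [-3, -3] and c₂ = [0, -1].
Hence T = [0, 1] ⊗ [1, 3] ⊗ [-3, -3] + [2, -3] ⊗ [2, 1] ⊗ [0, -1], so rank(T) ≤ 2.
These bounds meet, so rank(T) = 2.
Check entry T[0,1,0] = 0: (0)·(3)·(-3) + (2)·(1)·(0) = 0.

2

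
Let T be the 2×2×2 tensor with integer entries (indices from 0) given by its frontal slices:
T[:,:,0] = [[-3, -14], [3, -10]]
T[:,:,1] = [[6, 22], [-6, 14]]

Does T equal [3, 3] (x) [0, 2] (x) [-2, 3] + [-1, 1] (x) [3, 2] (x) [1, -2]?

Yes

Reconstruct entrywise from the claimed factors. For example, T[1,0,1] = -6 and Σₗ aₗ[1]bₗ[0]cₗ[1] = (3)·(0)·(3) + (1)·(3)·(-2) = -6; checking all 8 entries, every one matches. The claim holds.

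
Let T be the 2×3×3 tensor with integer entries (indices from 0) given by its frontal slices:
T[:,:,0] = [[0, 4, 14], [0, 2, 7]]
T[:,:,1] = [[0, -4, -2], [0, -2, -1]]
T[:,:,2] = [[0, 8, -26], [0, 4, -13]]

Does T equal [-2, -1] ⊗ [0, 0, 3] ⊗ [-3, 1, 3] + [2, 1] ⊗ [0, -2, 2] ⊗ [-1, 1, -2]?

Reconstruct entrywise from the claimed factors. For example, T[0,1,2] = 8 and Σₗ aₗ[0]bₗ[1]cₗ[2] = (-2)·(0)·(3) + (2)·(-2)·(-2) = 8; checking all 18 entries, every one matches. The claim holds.

Yes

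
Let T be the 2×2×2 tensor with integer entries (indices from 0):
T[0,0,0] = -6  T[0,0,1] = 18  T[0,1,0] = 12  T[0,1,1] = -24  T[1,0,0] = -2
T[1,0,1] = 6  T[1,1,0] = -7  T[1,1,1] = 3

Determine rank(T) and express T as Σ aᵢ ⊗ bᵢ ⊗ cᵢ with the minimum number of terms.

Lower bound: the mode-2 unfolding of T (rows indexed by j, columns by (i,k) = (0,0), (0,1), (1,0), (1,1)) is [[-6, 18, -2, 6], [12, -24, -7, 3]].
There the 2×2 minor on rows j ∈ {0, 1}, columns (i,k) ∈ {(0,0), (0,1)} is det [[-6, 18], [12, -24]] = -72 ≠ 0, so this unfolding has rank ≥ 2; CP rank is at least every unfolding rank, so rank(T) ≥ 2. (Unfolding ranks only ever bound the CP rank from below — rank(T) can be strictly larger than all of them — so the matching upper bound has to come from an explicit 2-term decomposition.)
Upper bound — finding two terms. Write S_k = T[:,:,k] for the frontal slices: S₀ = [[-6, 12], [-2, -7]], S₁ = [[18, -24], [6, 3]].
If T = a₁ ⊗ b₁ ⊗ c₁ + a₂ ⊗ b₂ ⊗ c₂ then each S_k = c₁[k]·a₁b₁ᵀ + c₂[k]·a₂b₂ᵀ. S₀ and S₁ are linearly independent, so a₁b₁ᵀ and a₂b₂ᵀ must span the same plane of matrices: they are the rank-1 matrices of the form x·S₀ + y·S₁.
det(x·S₀ + y·S₁) is 66·x² − 264·xy + 198·y² = 66·(x − 3·y)(x − y), vanishing at (x:y) = (3:1) and (1:1).
M₁ = 3·S₀ + S₁ = [[0, 12], [0, -18]] = 6·[2, -3][0, 1]ᵀ and M₂ = S₀ + S₁ = [[12, -12], [4, -4]] = 4·[3, 1][1, -1]ᵀ, so take a₁ = [2, -3], b₁ = [0, 1], a₂ = [3, 1], b₂ = [1, -1].
Each slice is an integer combination of E₁ = a₁b₁ᵀ and E₂ = a₂b₂ᵀ: S₀ = 3·E₁ − 2·E₂, S₁ = −3·E₁ + 6·E₂; reading off coefficients, c₁ = [3, -3] and c₂ = [-2, 6].
Hence T = [2, -3] ⊗ [0, 1] ⊗ [3, -3] + [3, 1] ⊗ [1, -1] ⊗ [-2, 6], so rank(T) ≤ 2.
These bounds meet, so rank(T) = 2.

rank(T) = 2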